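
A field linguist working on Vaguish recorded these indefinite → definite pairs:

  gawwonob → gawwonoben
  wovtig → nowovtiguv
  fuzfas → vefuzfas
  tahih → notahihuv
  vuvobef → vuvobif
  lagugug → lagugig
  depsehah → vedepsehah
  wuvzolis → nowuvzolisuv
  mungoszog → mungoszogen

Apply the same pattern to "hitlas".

wovtig and lagugug both end in -g yet inflect differently (nowovtiguv, lagugig), so the final letter is not what conditions the rule; the last vowel is.
"hitlas" has last vowel 'a'. The stems whose last vowel is 'a' (fuzfas → vefuzfas, depsehah → vedepsehah) add the prefix ve-.
The other patterns: stems whose last vowel is 'i' add no- … -uv around the stem; stems whose last vowel is 'e' or 'u' change the last vowel to 'i'; stems whose last vowel is 'o' add -en.
So hitlas → vehitlas.

vehitlas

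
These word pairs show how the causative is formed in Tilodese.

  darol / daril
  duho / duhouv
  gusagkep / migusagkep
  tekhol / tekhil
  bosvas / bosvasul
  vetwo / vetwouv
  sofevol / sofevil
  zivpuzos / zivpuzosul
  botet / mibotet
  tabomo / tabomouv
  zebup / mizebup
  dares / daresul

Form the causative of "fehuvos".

"fehuvos" ends in -s. The stems ending in -s (dares → daresul, zivpuzos → zivpuzosul, bosvas → bosvasul) add -ul.
The other patterns: stems ending in -l change the last vowel to 'i'; stems ending in -o add -uv; stems ending in -p or -t add the prefix mi-.
So fehuvos → fehuvosul.

fehuvosul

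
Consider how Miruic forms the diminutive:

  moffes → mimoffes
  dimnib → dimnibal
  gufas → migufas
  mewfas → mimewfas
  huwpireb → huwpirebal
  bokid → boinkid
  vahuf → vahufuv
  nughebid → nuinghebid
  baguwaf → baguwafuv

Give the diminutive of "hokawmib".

mewfas and baguwaf both have last vowel 'a' yet inflect differently (mimewfas, baguwafuv), so the last vowel is not what conditions the rule; the final letter is.
"hokawmib" ends in -b. The stems ending in -b (huwpireb → huwpirebal, dimnib → dimnibal) add -al.
So hokawmib → hokawmibal.

hokawmibal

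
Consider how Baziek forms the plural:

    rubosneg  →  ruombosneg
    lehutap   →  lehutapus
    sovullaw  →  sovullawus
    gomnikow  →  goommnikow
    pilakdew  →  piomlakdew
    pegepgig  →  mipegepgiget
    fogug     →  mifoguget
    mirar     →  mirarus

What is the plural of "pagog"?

"pagog" has last vowel 'o'. The one such stem in the data (gomnikow → goommnikow) inserts -om- after the first vowel (as do pilakdew, rubosneg), so the same rule applies.
So pagog → paomgog.

paomgog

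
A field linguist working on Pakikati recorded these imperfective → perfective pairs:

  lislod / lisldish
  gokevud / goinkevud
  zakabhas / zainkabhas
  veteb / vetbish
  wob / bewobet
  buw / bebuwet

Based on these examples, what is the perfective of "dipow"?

dipwish

wob and veteb both end in -b yet inflect differently (bewobet, vetbish), so the final letter is not what conditions the rule; the number of vowels is.
"dipow" has 2 vowels. The stems with 2 vowels (veteb → vetbish, lislod → lisldish) delete the last vowel and add -ish.
So dipow → dipwish.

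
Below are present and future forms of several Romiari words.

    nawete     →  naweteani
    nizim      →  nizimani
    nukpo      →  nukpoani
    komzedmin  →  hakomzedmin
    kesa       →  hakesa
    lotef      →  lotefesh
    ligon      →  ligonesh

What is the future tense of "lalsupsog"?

lalsupsogesh

komzedmin and ligon both end in -n yet inflect differently (hakomzedmin, ligonesh), so the final letter is not what conditions the rule; the first letter is.
"lalsupsog" begins with l-. The stems beginning with l- (lotef → lotefesh, ligon → ligonesh) add -esh.
The other patterns: stems beginning with n- add -ani; stems beginning with k- add the prefix ha-.
So lalsupsog → lalsupsogesh.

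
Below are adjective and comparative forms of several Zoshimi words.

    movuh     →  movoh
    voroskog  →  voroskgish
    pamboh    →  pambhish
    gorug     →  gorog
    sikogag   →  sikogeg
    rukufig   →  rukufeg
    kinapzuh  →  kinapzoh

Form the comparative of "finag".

pamboh and kinapzuh both end in -h yet inflect differently (pambhish, kinapzoh), so the final letter is not what conditions the rule; the last vowel is.
"finag" has last vowel 'a'. The one such stem in the data (sikogag → sikogeg) changes the last vowel to 'e' (as does rukufig), so the same rule applies.
So finag → fineg.

fineg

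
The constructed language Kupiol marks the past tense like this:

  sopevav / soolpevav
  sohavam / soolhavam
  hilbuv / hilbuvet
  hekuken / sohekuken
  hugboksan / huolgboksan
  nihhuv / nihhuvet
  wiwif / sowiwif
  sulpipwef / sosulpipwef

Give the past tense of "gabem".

sogabem

hekuken and hugboksan both end in -n yet inflect differently (sohekuken, huolgboksan), so the final letter is not what conditions the rule; the last vowel is.
"gabem" has last vowel 'e'. The stems whose last vowel is 'e' (hekuken → sohekuken, sulpipwef → sosulpipwef) add the prefix so-.
So gabem → sogabem.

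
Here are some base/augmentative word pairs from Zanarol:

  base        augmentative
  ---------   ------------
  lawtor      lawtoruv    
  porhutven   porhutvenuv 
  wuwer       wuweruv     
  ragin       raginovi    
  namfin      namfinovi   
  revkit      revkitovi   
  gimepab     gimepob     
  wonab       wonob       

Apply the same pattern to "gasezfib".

porhutven and ragin both end in -n yet inflect differently (porhutvenuv, raginovi), so the final letter is not what conditions the rule; the last vowel is.
"gasezfib" has last vowel 'i'. The stems whose last vowel is 'i' (ragin → raginovi, namfin → namfinovi, revkit → revkitovi) add -ovi.
So gasezfib → gasezfibovi.

gasezfibovi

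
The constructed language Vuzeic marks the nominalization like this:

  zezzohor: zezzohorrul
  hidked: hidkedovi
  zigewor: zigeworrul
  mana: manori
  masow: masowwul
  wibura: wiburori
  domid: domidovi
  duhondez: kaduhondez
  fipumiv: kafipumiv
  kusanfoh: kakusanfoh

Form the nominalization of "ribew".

"ribew" ends in -w. The one such stem in the data (masow → masowwul) doubles the final consonant and adds -ul (as do zezzohor, zigewor), so the same rule applies.
So ribew → ribewwul.

ribewwul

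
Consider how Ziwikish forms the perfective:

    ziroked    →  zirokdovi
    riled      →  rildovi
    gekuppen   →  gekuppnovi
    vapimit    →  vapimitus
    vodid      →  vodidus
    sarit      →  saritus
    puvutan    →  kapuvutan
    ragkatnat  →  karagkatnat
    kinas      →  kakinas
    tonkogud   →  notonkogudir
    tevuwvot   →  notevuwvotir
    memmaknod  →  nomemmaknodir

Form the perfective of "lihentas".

ziroked and vodid both end in -d yet inflect differently (zirokdovi, vodidus), so the final letter is not what conditions the rule; the last vowel is.
"lihentas" has last vowel 'a'. The stems whose last vowel is 'a' (puvutan → kapuvutan, ragkatnat → karagkatnat, kinas → kakinas) add the prefix ka-.
The other patterns: stems whose last vowel is 'e' delete the last vowel and add -ovi; stems whose last vowel is 'i' add -us; stems whose last vowel is 'o' or 'u' add no- … -ir around the stem.
So lihentas → kalihentas.

kalihentas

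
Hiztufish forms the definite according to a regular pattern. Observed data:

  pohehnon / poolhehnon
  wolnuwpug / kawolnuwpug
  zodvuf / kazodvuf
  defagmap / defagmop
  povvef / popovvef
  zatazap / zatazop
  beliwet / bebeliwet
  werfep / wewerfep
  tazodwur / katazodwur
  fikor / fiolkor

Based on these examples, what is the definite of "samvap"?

samvop

"samvap" has last vowel 'a'. The stems whose last vowel is 'a' (zatazap → zatazop, defagmap → defagmop) change the last vowel to 'o'.
The other patterns: stems whose last vowel is 'o' insert -ol- after the first vowel; stems whose last vowel is 'u' add the prefix ka-; stems whose last vowel is 'e' repeat the first consonant+vowel as a prefix.
So samvap → samvop.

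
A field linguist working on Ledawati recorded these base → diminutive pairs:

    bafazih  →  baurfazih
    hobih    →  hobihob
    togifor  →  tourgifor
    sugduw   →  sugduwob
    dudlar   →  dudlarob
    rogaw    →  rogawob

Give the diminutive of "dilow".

dilowob

hobih and bafazih both end in -h yet inflect differently (hobihob, baurfazih), so the final letter is not what conditions the rule; the number of vowels is.
"dilow" has 2 vowels. The stems with 2 vowels (dudlar → dudlarob, rogaw → rogawob, hobih → hobihob) add -ob.
So dilow → dilowob.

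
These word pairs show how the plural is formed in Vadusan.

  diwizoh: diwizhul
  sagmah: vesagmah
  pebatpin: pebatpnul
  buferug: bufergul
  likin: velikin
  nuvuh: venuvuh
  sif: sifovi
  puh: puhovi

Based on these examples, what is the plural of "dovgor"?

puh and nuvuh both end in -h yet inflect differently (puhovi, venuvuh), so the final letter is not what conditions the rule; the number of vowels is.
"dovgor" has 2 vowels. The stems with 2 vowels (likin → velikin, nuvuh → venuvuh, sagmah → vesagmah) add the prefix ve-.
So dovgor → vedovgor.

vedovgor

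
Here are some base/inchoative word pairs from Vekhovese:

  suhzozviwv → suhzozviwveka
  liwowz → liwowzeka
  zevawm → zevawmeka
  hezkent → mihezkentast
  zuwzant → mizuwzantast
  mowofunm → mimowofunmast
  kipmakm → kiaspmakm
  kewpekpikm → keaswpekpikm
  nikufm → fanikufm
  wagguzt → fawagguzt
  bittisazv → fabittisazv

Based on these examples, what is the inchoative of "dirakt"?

diasrakt

zevawm and mowofunm both end in -m yet inflect differently (zevawmeka, mimowofunmast), so the final letter is not what conditions the rule; the second-to-last letter is.
"dirakt" has second-to-last letter 'k'. The stems whose second-to-last letter is 'k' (kipmakm → kiaspmakm, kewpekpikm → keaswpekpikm) insert -as- after the first vowel.
So dirakt → diasrakt.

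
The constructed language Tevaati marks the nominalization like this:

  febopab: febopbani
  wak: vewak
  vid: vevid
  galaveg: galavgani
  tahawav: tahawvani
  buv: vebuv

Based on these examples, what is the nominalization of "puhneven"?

buv and tahawav both end in -v yet inflect differently (vebuv, tahawvani), so the final letter is not what conditions the rule; the number of vowels is.
"puhneven" has 3 vowels. The stems with 3 vowels (tahawav → tahawvani, galaveg → galavgani, febopab → febopbani) delete the last vowel and add -ani.
The other pattern: stems with 1 vowel add the prefix ve-.
So puhneven → puhnevnani.

puhnevnani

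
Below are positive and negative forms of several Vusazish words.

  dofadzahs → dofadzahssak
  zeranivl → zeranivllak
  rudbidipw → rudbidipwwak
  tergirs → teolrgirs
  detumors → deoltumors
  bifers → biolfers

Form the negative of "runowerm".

ruolnowerm

"runowerm" has second-to-last letter 'r'. The stems whose second-to-last letter is 'r' (bifers → biolfers, tergirs → teolrgirs, detumors → deoltumors) insert -ol- after the first vowel.
The other pattern: stems whose second-to-last letter is 'h', 'p' or 'v' double the final consonant and add -ak.
So runowerm → ruolnowerm.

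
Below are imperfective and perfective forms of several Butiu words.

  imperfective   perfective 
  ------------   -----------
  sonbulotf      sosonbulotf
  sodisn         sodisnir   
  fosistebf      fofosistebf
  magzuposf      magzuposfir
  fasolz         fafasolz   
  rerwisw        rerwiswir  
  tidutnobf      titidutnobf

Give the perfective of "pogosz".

magzuposf and fosistebf both end in -f yet inflect differently (magzuposfir, fofosistebf), so the final letter is not what conditions the rule; the second-to-last letter is.
"pogosz" has second-to-last letter 's'. The stems whose second-to-last letter is 's' (sodisn → sodisnir, rerwisw → rerwiswir, magzuposf → magzuposfir) add -ir.
The other pattern: stems whose second-to-last letter is 'b', 'l' or 't' repeat the first consonant+vowel as a prefix.
So pogosz → pogoszir.

pogoszir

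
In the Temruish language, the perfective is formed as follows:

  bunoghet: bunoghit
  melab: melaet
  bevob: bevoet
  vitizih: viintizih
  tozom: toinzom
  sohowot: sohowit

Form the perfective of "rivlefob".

"rivlefob" ends in -b. The stems ending in -b (bevob → bevoet, melab → melaet) drop the final letter and add -et.
The other patterns: stems ending in -t change the last vowel to 'i'; stems ending in -h or -m insert -in- after the first vowel.
So rivlefob → rivlefoet.

rivlefoet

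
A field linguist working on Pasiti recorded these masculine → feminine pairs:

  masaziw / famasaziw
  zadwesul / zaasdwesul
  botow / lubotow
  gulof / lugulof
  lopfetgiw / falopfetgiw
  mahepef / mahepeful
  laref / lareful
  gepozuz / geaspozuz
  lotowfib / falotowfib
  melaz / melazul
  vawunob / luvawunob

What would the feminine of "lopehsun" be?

botow and masaziw both end in -w yet inflect differently (lubotow, famasaziw), so the final letter is not what conditions the rule; the last vowel is.
"lopehsun" has last vowel 'u'. The stems whose last vowel is 'u' (gepozuz → geaspozuz, zadwesul → zaasdwesul) insert -as- after the first vowel.
So lopehsun → loaspehsun.

loaspehsun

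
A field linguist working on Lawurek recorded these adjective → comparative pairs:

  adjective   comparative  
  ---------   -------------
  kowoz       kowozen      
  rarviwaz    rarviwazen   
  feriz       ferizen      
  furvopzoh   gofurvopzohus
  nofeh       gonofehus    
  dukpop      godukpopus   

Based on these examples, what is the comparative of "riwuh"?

"riwuh" ends in -h. The stems ending in -h (furvopzoh → gofurvopzohus, nofeh → gonofehus) add go- … -us around the stem.
The other pattern: stems ending in -z add -en.
So riwuh → goriwuhus.

goriwuhus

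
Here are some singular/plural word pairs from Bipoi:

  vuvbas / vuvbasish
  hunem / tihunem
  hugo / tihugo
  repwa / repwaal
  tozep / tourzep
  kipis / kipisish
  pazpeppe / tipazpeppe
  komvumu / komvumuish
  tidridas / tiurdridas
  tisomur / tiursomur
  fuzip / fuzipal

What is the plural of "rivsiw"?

rivsiwal

vuvbas and tidridas both end in -s yet inflect differently (vuvbasish, tiurdridas), so the final letter is not what conditions the rule; the first letter is.
"rivsiw" begins with r-. The one such stem in the data (repwa → repwaal) adds -al, so the same rule applies.
The other patterns: stems beginning with k- or v- add -ish; stems beginning with h- or p- add the prefix ti-; stems beginning with t- insert -ur- after the first vowel.
So rivsiw → rivsiwal.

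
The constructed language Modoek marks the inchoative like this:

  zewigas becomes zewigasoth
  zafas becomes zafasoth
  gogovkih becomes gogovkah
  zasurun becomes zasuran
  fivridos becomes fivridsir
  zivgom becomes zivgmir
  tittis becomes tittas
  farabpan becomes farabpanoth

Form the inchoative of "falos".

fivridos and zafas both end in -s yet inflect differently (fivridsir, zafasoth), so the final letter is not what conditions the rule; the last vowel is.
"falos" has last vowel 'o'. The stems whose last vowel is 'o' (zivgom → zivgmir, fivridos → fivridsir) delete the last vowel and add -ir.
The other patterns: stems whose last vowel is 'a' add -oth; stems whose last vowel is 'i' or 'u' change the last vowel to 'a'.
So falos → falsir.

falsir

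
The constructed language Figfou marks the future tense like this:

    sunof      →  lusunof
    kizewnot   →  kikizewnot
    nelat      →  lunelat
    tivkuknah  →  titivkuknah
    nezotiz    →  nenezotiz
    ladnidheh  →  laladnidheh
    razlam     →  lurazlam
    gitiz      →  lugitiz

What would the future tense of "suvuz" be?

lusuvuz

kizewnot and nelat both end in -t yet inflect differently (kikizewnot, lunelat), so the final letter is not what conditions the rule; the number of vowels is.
"suvuz" has 2 vowels. The stems with 2 vowels (nelat → lunelat, gitiz → lugitiz, sunof → lusunof) add the prefix lu-.
The other pattern: stems with 3 vowels repeat the first consonant+vowel as a prefix.
So suvuz → lusuvuz.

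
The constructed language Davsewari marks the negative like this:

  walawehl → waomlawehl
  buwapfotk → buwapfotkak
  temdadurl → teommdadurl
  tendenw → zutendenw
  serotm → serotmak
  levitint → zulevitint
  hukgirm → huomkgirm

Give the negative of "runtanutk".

serotm and hukgirm both end in -m yet inflect differently (serotmak, huomkgirm), so the final letter is not what conditions the rule; the second-to-last letter is.
"runtanutk" has second-to-last letter 't'. The stems whose second-to-last letter is 't' (serotm → serotmak, buwapfotk → buwapfotkak) add -ak.
The other patterns: stems whose second-to-last letter is 'n' add the prefix zu-; stems whose second-to-last letter is 'h' or 'r' insert -om- after the first vowel.
So runtanutk → runtanutkak.

runtanutkak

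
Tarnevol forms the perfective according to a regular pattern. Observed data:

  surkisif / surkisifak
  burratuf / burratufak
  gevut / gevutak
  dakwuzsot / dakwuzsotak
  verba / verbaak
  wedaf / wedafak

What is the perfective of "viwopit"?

viwopitak

Every pair shown (surkisif → surkisifak, burratuf → burratufak, gevut → gevutak, …) follows the same rule: add -ak.
So viwopit → viwopitak.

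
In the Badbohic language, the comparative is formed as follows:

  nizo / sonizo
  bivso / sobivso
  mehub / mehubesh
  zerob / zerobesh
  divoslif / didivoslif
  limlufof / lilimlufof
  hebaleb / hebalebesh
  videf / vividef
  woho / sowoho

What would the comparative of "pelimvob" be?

limlufof and woho both have last vowel 'o' yet inflect differently (lilimlufof, sowoho), so the last vowel is not what conditions the rule; the final letter is.
"pelimvob" ends in -b. The stems ending in -b (zerob → zerobesh, mehub → mehubesh, hebaleb → hebalebesh) add -esh.
So pelimvob → pelimvobesh.

pelimvobesh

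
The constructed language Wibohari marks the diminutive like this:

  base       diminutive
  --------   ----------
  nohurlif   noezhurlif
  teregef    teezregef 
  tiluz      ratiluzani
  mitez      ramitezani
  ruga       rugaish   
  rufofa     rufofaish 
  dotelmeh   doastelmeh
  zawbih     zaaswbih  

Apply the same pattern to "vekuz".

teregef and mitez both have last vowel 'e' yet inflect differently (teezregef, ramitezani), so the last vowel is not what conditions the rule; the final letter is.
"vekuz" ends in -z. The stems ending in -z (tiluz → ratiluzani, mitez → ramitezani) add ra- … -ani around the stem.
The other patterns: stems ending in -f insert -ez- after the first vowel; stems ending in -a add -ish; stems ending in -h insert -as- after the first vowel.
So vekuz → ravekuzani.

ravekuzani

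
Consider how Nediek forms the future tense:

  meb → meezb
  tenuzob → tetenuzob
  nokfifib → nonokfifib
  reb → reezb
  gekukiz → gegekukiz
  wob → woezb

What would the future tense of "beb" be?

nokfifib and reb both end in -b yet inflect differently (nonokfifib, reezb), so the final letter is not what conditions the rule; the number of vowels is.
"beb" has 1 vowel. The stems with 1 vowel (reb → reezb, wob → woezb, meb → meezb) insert -ez- after the first vowel.
The other pattern: stems with 3 vowels repeat the first consonant+vowel as a prefix.
So beb → beezb.

beezb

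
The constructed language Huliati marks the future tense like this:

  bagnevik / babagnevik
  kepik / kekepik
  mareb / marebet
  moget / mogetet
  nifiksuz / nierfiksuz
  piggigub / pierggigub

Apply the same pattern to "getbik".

gegetbik

"getbik" has last vowel 'i'. The stems whose last vowel is 'i' (bagnevik → babagnevik, kepik → kekepik) repeat the first consonant+vowel as a prefix.
The other patterns: stems whose last vowel is 'e' add -et; stems whose last vowel is 'u' insert -er- after the first vowel.
So getbik → gegetbik.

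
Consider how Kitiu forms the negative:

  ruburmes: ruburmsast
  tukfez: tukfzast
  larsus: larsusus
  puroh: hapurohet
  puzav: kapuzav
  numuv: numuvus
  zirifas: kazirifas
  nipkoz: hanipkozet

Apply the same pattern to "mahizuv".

mahizuvus

ruburmes and zirifas both end in -s yet inflect differently (ruburmsast, kazirifas), so the final letter is not what conditions the rule; the last vowel is.
"mahizuv" has last vowel 'u'. The stems whose last vowel is 'u' (larsus → larsusus, numuv → numuvus) add -us.
So mahizuv → mahizuvus.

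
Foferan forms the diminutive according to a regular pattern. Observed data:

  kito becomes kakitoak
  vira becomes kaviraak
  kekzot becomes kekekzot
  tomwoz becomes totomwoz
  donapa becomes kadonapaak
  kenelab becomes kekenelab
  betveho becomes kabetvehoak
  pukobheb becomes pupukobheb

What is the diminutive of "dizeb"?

"dizeb" ends in a consonant. The stems ending in a consonant (kekzot → kekekzot, pukobheb → pupukobheb, kenelab → kekenelab) repeat the first consonant+vowel as a prefix.
So dizeb → didizeb.

didizeb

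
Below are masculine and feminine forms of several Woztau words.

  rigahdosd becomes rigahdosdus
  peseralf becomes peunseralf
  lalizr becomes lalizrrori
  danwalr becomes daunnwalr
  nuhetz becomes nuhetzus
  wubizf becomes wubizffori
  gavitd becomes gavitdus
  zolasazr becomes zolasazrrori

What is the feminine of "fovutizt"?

fovutizttori

wubizf and peseralf both end in -f yet inflect differently (wubizffori, peunseralf), so the final letter is not what conditions the rule; the second-to-last letter is.
"fovutizt" has second-to-last letter 'z'. The stems whose second-to-last letter is 'z' (wubizf → wubizffori, zolasazr → zolasazrrori, lalizr → lalizrrori) double the final consonant and add -ori.
So fovutizt → fovutizttori.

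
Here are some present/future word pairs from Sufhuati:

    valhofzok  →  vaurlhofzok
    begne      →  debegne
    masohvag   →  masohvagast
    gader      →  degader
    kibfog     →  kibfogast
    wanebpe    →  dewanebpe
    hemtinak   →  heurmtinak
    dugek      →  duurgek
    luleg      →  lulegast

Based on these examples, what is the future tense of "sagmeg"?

sagmegast

gader and luleg both have last vowel 'e' yet inflect differently (degader, lulegast), so the last vowel is not what conditions the rule; the final letter is.
"sagmeg" ends in -g. The stems ending in -g (kibfog → kibfogast, masohvag → masohvagast, luleg → lulegast) add -ast.
So sagmeg → sagmegast.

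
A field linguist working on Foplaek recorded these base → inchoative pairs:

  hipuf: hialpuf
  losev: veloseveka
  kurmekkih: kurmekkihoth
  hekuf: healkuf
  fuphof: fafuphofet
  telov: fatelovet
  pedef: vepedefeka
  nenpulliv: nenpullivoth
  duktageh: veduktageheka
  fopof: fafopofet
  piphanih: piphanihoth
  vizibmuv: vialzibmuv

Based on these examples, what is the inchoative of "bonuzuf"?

telov and vizibmuv both end in -v yet inflect differently (fatelovet, vialzibmuv), so the final letter is not what conditions the rule; the last vowel is.
"bonuzuf" has last vowel 'u'. The stems whose last vowel is 'u' (vizibmuv → vialzibmuv, hekuf → healkuf, hipuf → hialpuf) insert -al- after the first vowel.
So bonuzuf → boalnuzuf.

boalnuzuf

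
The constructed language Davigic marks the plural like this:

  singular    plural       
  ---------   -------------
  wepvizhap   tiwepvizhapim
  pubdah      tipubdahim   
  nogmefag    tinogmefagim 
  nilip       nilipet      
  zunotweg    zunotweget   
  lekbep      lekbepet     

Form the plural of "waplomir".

waplomiret

"waplomir" has last vowel 'i'. The one such stem in the data (nilip → nilipet) adds -et, so the same rule applies.
So waplomir → waplomiret.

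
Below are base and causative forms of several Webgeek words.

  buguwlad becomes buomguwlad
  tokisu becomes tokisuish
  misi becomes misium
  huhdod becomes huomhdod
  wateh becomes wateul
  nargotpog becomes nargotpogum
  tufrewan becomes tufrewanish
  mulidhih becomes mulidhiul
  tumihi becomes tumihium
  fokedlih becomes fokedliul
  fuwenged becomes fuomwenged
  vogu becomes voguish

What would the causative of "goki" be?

gokium

tufrewan and buguwlad both have last vowel 'a' yet inflect differently (tufrewanish, buomguwlad), so the last vowel is not what conditions the rule; the final letter is.
"goki" ends in -i. The stems ending in -i (tumihi → tumihium, misi → misium) add -um.
So goki → gokium.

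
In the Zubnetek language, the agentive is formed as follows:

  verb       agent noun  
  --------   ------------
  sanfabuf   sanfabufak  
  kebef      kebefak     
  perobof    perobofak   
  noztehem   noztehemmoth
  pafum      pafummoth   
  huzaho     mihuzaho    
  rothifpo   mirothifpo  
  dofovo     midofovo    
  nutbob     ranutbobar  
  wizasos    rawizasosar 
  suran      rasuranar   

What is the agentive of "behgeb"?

rabehgebar

kebef and noztehem both have last vowel 'e' yet inflect differently (kebefak, noztehemmoth), so the last vowel is not what conditions the rule; the final letter is.
"behgeb" ends in -b. The one such stem in the data (nutbob → ranutbobar) adds ra- … -ar around the stem, so the same rule applies.
So behgeb → rabehgebar.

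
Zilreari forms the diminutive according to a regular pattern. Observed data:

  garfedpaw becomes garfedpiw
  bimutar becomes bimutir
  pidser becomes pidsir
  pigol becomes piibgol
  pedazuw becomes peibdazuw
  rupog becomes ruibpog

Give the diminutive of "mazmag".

mazmig

"mazmag" has last vowel 'a'. The stems whose last vowel is 'a' (garfedpaw → garfedpiw, bimutar → bimutir) change the last vowel to 'i'.
So mazmag → mazmig.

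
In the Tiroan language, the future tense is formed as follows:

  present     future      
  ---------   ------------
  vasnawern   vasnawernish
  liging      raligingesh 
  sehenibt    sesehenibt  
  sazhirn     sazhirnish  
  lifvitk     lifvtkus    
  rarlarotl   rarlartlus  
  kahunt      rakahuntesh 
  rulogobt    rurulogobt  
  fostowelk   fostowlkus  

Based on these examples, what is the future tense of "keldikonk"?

kahunt and sehenibt both end in -t yet inflect differently (rakahuntesh, sesehenibt), so the final letter is not what conditions the rule; the second-to-last letter is.
"keldikonk" has second-to-last letter 'n'. The stems whose second-to-last letter is 'n' (kahunt → rakahuntesh, liging → raligingesh) add ra- … -esh around the stem.
So keldikonk → rakeldikonkesh.

rakeldikonkesh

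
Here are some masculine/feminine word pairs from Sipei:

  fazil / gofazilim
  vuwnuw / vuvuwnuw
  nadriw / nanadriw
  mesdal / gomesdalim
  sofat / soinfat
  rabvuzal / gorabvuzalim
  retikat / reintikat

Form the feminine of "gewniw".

gegewniw

retikat and mesdal both have last vowel 'a' yet inflect differently (reintikat, gomesdalim), so the last vowel is not what conditions the rule; the final letter is.
"gewniw" ends in -w. The stems ending in -w (nadriw → nanadriw, vuwnuw → vuvuwnuw) repeat the first consonant+vowel as a prefix.
The other patterns: stems ending in -t insert -in- after the first vowel; stems ending in -l add go- … -im around the stem.
So gewniw → gegewniw.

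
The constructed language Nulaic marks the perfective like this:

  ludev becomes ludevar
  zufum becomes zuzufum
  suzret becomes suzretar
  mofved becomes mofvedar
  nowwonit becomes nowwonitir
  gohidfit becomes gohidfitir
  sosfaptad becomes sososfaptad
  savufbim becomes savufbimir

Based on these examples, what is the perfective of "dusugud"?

dudusugud

gohidfit and suzret both end in -t yet inflect differently (gohidfitir, suzretar), so the final letter is not what conditions the rule; the last vowel is.
"dusugud" has last vowel 'u'. The one such stem in the data (zufum → zuzufum) repeats the first consonant+vowel as a prefix (as does sosfaptad), so the same rule applies.
The other patterns: stems whose last vowel is 'i' add -ir; stems whose last vowel is 'e' add -ar.
So dusugud → dudusugud.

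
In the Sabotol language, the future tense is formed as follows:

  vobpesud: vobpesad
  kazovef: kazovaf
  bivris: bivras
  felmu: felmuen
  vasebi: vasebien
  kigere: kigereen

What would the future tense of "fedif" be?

vobpesud and felmu both have last vowel 'u' yet inflect differently (vobpesad, felmuen), so the last vowel is not what conditions the rule; whether the stem ends in a vowel or a consonant is.
"fedif" ends in a consonant. The stems ending in a consonant (vobpesud → vobpesad, kazovef → kazovaf, bivris → bivras) change the last vowel to 'a'.
So fedif → fedaf.

fedaf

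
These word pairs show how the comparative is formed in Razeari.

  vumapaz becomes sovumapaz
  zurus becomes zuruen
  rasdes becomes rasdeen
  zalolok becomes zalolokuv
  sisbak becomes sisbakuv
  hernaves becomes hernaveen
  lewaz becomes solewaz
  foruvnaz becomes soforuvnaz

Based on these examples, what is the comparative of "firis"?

vumapaz and sisbak both have last vowel 'a' yet inflect differently (sovumapaz, sisbakuv), so the last vowel is not what conditions the rule; the final letter is.
"firis" ends in -s. The stems ending in -s (rasdes → rasdeen, hernaves → hernaveen, zurus → zuruen) drop the final letter and add -en.
The other patterns: stems ending in -z add the prefix so-; stems ending in -k add -uv.
So firis → firien.

firien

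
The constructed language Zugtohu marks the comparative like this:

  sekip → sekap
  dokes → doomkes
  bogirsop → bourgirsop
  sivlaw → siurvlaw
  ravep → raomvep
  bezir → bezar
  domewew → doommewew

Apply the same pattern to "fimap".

ravep and bogirsop both end in -p yet inflect differently (raomvep, bourgirsop), so the final letter is not what conditions the rule; the last vowel is.
"fimap" has last vowel 'a'. The one such stem in the data (sivlaw → siurvlaw) inserts -ur- after the first vowel (as does bogirsop), so the same rule applies.
So fimap → fiurmap.

fiurmap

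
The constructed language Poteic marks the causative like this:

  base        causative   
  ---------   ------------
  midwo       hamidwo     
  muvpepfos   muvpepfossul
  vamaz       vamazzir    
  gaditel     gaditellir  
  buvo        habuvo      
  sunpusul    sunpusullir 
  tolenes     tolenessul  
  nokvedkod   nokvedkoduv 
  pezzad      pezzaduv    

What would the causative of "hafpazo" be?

"hafpazo" ends in -o. The stems ending in -o (buvo → habuvo, midwo → hamidwo) add the prefix ha-.
The other patterns: stems ending in -s double the final consonant and add -ul; stems ending in -d add -uv; stems ending in -l or -z double the final consonant and add -ir.
So hafpazo → hahafpazo.

hahafpazo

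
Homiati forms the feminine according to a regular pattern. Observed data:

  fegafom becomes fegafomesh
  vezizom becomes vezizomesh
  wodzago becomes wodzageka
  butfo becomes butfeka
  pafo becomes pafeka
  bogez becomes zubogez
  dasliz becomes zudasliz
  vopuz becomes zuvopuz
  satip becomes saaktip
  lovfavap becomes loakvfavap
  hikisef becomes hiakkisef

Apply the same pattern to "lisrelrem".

lisrelremesh

fegafom and wodzago both have last vowel 'o' yet inflect differently (fegafomesh, wodzageka), so the last vowel is not what conditions the rule; the final letter is.
"lisrelrem" ends in -m. The stems ending in -m (fegafom → fegafomesh, vezizom → vezizomesh) add -esh.
The other patterns: stems ending in -o drop the final letter and add -eka; stems ending in -z add the prefix zu-; stems ending in -f or -p insert -ak- after the first vowel.
So lisrelrem → lisrelremesh.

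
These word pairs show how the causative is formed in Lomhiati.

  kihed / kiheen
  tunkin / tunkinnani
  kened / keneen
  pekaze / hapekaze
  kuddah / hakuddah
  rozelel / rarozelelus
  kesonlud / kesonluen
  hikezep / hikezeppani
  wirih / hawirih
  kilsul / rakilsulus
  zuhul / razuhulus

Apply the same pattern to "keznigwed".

keznigween

rozelel and kened both have last vowel 'e' yet inflect differently (rarozelelus, keneen), so the last vowel is not what conditions the rule; the final letter is.
"keznigwed" ends in -d. The stems ending in -d (kened → keneen, kihed → kiheen, kesonlud → kesonluen) drop the final letter and add -en.
So keznigwed → keznigween.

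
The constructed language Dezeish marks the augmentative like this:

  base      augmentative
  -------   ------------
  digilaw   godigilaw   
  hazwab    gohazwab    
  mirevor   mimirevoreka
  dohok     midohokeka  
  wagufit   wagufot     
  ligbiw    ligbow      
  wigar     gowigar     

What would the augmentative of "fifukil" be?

fifukol

wigar and mirevor both end in -r yet inflect differently (gowigar, mimirevoreka), so the final letter is not what conditions the rule; the last vowel is.
"fifukil" has last vowel 'i'. The stems whose last vowel is 'i' (wagufit → wagufot, ligbiw → ligbow) change the last vowel to 'o'.
So fifukil → fifukol.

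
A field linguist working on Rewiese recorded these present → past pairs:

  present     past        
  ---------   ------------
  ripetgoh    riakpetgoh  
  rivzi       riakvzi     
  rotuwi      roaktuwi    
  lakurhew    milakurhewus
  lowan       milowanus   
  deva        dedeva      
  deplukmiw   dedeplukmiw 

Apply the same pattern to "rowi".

lakurhew and deplukmiw both end in -w yet inflect differently (milakurhewus, dedeplukmiw), so the final letter is not what conditions the rule; the first letter is.
"rowi" begins with r-. The stems beginning with r- (ripetgoh → riakpetgoh, rivzi → riakvzi, rotuwi → roaktuwi) insert -ak- after the first vowel.
So rowi → roakwi.

roakwi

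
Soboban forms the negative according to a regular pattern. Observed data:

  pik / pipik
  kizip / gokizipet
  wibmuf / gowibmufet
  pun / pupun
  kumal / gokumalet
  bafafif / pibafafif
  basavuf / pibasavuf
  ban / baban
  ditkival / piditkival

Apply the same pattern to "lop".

wibmuf and bafafif both end in -f yet inflect differently (gowibmufet, pibafafif), so the final letter is not what conditions the rule; the number of vowels is.
"lop" has 1 vowel. The stems with 1 vowel (pik → pipik, pun → pupun, ban → baban) repeat the first consonant+vowel as a prefix.
The other patterns: stems with 2 vowels add go- … -et around the stem; stems with 3 vowels add the prefix pi-.
So lop → lolop.

lolop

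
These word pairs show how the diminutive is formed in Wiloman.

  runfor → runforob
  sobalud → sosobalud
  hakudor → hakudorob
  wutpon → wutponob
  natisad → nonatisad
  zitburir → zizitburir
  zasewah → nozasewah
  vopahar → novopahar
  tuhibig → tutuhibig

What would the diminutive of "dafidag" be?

nodafidag

hakudor and vopahar both end in -r yet inflect differently (hakudorob, novopahar), so the final letter is not what conditions the rule; the last vowel is.
"dafidag" has last vowel 'a'. The stems whose last vowel is 'a' (zasewah → nozasewah, natisad → nonatisad, vopahar → novopahar) add the prefix no-.
The other patterns: stems whose last vowel is 'o' add -ob; stems whose last vowel is 'i' or 'u' repeat the first consonant+vowel as a prefix.
So dafidag → nodafidag.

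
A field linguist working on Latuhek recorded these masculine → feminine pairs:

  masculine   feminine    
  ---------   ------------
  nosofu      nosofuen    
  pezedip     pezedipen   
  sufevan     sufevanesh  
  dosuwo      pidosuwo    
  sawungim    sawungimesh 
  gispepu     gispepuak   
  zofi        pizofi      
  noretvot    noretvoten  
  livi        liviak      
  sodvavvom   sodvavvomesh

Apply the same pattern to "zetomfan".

zofi and livi both end in -i yet inflect differently (pizofi, liviak), so the final letter is not what conditions the rule; the first letter is.
"zetomfan" begins with z-. The one such stem in the data (zofi → pizofi) adds the prefix pi-, so the same rule applies.
So zetomfan → pizetomfan.

pizetomfan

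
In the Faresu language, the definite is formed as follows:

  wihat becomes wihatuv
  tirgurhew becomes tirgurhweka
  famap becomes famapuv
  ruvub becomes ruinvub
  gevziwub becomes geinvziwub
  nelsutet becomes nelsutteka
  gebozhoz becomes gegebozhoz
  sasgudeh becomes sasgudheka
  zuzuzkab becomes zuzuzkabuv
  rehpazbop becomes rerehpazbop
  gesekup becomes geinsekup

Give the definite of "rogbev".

rehpazbop and famap both end in -p yet inflect differently (rerehpazbop, famapuv), so the final letter is not what conditions the rule; the last vowel is.
"rogbev" has last vowel 'e'. The stems whose last vowel is 'e' (nelsutet → nelsutteka, tirgurhew → tirgurhweka, sasgudeh → sasgudheka) delete the last vowel and add -eka.
The other patterns: stems whose last vowel is 'o' repeat the first consonant+vowel as a prefix; stems whose last vowel is 'a' add -uv; stems whose last vowel is 'u' insert -in- after the first vowel.
So rogbev → rogbveka.

rogbveka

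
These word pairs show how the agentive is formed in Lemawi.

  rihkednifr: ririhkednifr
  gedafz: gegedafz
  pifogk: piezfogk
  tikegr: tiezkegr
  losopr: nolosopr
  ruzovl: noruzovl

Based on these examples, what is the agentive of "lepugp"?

leezpugp

"lepugp" has second-to-last letter 'g'. The stems whose second-to-last letter is 'g' (pifogk → piezfogk, tikegr → tiezkegr) insert -ez- after the first vowel.
The other patterns: stems whose second-to-last letter is 'f' repeat the first consonant+vowel as a prefix; stems whose second-to-last letter is 'p' or 'v' add the prefix no-.
So lepugp → leezpugp.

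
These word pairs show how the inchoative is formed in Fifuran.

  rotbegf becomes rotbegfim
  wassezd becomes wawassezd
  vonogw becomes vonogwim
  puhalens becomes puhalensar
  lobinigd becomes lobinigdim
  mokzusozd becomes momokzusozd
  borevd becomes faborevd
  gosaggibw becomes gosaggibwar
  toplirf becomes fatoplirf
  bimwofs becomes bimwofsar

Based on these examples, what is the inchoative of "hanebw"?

hanebwar

borevd and mokzusozd both end in -d yet inflect differently (faborevd, momokzusozd), so the final letter is not what conditions the rule; the second-to-last letter is.
"hanebw" has second-to-last letter 'b'. The one such stem in the data (gosaggibw → gosaggibwar) adds -ar, so the same rule applies.
The other patterns: stems whose second-to-last letter is 'r' or 'v' add the prefix fa-; stems whose second-to-last letter is 'z' repeat the first consonant+vowel as a prefix; stems whose second-to-last letter is 'g' add -im.
So hanebw → hanebwar.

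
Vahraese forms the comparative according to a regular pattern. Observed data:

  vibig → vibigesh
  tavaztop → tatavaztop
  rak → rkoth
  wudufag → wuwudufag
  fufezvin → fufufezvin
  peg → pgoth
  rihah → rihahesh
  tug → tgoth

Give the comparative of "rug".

rgoth

peg and vibig both end in -g yet inflect differently (pgoth, vibigesh), so the final letter is not what conditions the rule; the number of vowels is.
"rug" has 1 vowel. The stems with 1 vowel (peg → pgoth, tug → tgoth, rak → rkoth) delete the last vowel and add -oth.
The other patterns: stems with 2 vowels add -esh; stems with 3 vowels repeat the first consonant+vowel as a prefix.
So rug → rgoth.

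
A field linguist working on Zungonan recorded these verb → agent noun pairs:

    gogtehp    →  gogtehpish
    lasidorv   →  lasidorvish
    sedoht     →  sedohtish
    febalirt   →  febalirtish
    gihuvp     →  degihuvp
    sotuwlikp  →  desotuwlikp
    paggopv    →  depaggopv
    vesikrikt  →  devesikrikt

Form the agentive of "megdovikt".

demegdovikt

"megdovikt" has second-to-last letter 'k'. The stems whose second-to-last letter is 'k' (sotuwlikp → desotuwlikp, vesikrikt → devesikrikt) add the prefix de-.
The other pattern: stems whose second-to-last letter is 'h' or 'r' add -ish.
So megdovikt → demegdovikt.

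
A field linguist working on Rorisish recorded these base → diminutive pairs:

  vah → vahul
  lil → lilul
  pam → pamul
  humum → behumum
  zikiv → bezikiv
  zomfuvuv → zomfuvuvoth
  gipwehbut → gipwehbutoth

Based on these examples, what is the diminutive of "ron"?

pam and humum both end in -m yet inflect differently (pamul, behumum), so the final letter is not what conditions the rule; the number of vowels is.
"ron" has 1 vowel. The stems with 1 vowel (vah → vahul, lil → lilul, pam → pamul) add -ul.
So ron → ronul.

ronul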